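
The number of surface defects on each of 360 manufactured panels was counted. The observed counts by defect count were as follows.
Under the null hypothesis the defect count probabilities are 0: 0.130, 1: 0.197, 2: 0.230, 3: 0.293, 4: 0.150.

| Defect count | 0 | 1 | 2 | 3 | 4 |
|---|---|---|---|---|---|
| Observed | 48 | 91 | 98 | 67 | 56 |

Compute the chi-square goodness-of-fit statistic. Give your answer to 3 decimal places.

Expected counts E_i = n·p_i: 360×0.130 = 46.8, 360×0.197 = 70.92, 360×0.230 = 82.8, 360×0.293 = 105.48, 360×0.150 = 54.
χ² = (48−46.8)²/46.8 + (91−70.92)²/70.92 + (98−82.8)²/82.8 + (67−105.48)²/105.48 + (56−54)²/54
   = 0.0308 + 5.6854 + 2.7903 + 14.0378 + 0.0741
Sum = 22.618

22.618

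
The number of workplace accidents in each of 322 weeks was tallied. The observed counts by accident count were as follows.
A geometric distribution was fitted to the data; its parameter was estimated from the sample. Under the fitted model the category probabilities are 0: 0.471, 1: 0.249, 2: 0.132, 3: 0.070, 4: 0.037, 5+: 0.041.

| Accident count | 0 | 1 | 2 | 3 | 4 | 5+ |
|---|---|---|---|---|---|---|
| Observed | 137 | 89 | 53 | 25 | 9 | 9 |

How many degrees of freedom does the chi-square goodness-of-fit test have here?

There are k = 6 categories and 1 parameter estimated from the data, so df = 6 − 1 − 1 = 4.

4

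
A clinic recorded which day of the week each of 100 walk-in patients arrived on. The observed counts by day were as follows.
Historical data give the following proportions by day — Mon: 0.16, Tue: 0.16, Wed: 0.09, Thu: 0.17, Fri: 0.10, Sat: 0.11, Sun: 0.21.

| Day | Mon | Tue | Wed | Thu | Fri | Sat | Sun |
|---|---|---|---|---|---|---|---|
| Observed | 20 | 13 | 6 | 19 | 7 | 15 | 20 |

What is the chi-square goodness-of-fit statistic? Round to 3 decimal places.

Expected counts E_i = n·p_i: 100×0.16 = 16, 100×0.16 = 16, 100×0.09 = 9, 100×0.17 = 17, 100×0.10 = 10, 100×0.11 = 11, 100×0.21 = 21.
Mon: (20 − 16)²/16 = 16/16 = 1.0000
Tue: (13 − 16)²/16 = 9/16 = 0.5625
Wed: (6 − 9)²/9 = 9/9 = 1.0000
Thu: (19 − 17)²/17 = 4/17 = 0.2353
Fri: (7 − 10)²/10 = 9/10 = 0.9000
Sat: (15 − 11)²/11 = 16/11 = 1.4545
Sun: (20 − 21)²/21 = 1/21 = 0.0476
Sum = 5.200

5.200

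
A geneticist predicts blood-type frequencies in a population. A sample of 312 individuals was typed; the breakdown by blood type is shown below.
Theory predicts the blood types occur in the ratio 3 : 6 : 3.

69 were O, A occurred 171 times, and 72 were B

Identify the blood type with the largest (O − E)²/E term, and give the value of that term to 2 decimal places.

Ratio total = 12. Expected counts: 312×3/12 = 78, 312×6/12 = 156, 312×3/12 = 78.
cat         O        E   (O−E)²/E
O          69       78      1.038
A         171      156      1.442
B          72       78      0.462
The largest term is for A: 1.44.

A, 1.44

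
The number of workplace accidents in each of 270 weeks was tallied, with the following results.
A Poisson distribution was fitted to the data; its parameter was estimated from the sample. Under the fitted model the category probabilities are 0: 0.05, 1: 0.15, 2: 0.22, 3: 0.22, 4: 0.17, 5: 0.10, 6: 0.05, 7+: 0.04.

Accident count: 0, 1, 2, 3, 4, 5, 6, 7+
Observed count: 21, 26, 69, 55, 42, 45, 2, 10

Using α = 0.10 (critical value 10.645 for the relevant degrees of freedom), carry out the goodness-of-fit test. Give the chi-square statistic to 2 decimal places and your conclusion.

Expected counts E_i = n·p_i: 270×0.05 = 13.5, 270×0.15 = 40.5, 270×0.22 = 59.4, 270×0.22 = 59.4, 270×0.17 = 45.9, 270×0.10 = 27, 270×0.05 = 13.5, 270×0.04 = 10.8.
χ² = (21−13.5)²/13.5 + (26−40.5)²/40.5 + (69−59.4)²/59.4 + (55−59.4)²/59.4 + (42−45.9)²/45.9 + (45−27)²/27 + (2−13.5)²/13.5 + (10−10.8)²/10.8
   = 4.167 + 5.191 + 1.552 + 0.326 + 0.331 + 12.000 + 9.796 + 0.059
Sum = 33.42
df = 6. Since 33.42 > 10.645, we reject H₀.

33.42; reject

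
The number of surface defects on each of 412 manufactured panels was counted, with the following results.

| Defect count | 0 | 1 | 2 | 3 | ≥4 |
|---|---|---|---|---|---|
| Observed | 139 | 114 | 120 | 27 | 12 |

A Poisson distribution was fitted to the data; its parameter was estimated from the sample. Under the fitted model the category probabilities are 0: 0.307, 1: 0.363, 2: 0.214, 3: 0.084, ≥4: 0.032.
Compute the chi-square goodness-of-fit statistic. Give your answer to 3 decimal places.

Expected counts E_i = n·p_i: 412×0.307 = 126.484, 412×0.363 = 149.556, 412×0.214 = 88.168, 412×0.084 = 34.608, 412×0.032 = 13.184.
0: (139 − 126.484)²/126.484 = 156.650256/126.484 = 1.2385
1: (114 − 149.556)²/149.556 = 1264.229136/149.556 = 8.4532
2: (120 − 88.168)²/88.168 = 1013.276224/88.168 = 11.4926
3: (27 − 34.608)²/34.608 = 57.881664/34.608 = 1.6725
≥4: (12 − 13.184)²/13.184 = 1.401856/13.184 = 0.1063
Sum = 22.963

22.963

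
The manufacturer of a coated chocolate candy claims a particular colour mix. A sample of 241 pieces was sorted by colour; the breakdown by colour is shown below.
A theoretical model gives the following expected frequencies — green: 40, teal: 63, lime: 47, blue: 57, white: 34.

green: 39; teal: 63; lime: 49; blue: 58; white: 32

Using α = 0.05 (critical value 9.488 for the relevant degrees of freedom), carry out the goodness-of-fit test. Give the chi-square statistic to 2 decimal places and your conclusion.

0.25; do not reject

χ² = (39−40)²/40 + (63−63)²/63 + (49−47)²/47 + (58−57)²/57 + (32−34)²/34
   = 0.025 + 0.000 + 0.085 + 0.018 + 0.118
Sum = 0.25
df = 4. Since 0.25 < 9.488, we do not reject H₀.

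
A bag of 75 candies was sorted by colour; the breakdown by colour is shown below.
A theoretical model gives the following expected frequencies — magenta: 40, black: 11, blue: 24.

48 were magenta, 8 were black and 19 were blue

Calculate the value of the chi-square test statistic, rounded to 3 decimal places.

3.460

cat          O        E   (O−E)²/E
magenta     48       40     1.6000
black        8       11     0.8182
blue        19       24     1.0417
Sum = 3.460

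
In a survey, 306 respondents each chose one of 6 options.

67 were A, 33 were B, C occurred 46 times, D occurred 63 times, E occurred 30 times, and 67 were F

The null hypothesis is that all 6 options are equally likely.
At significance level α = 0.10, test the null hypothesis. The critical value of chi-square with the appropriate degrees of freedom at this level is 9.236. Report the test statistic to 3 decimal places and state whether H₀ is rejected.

Under H₀ each category has probability 1/6, so each expected count is 306/6 = 51.
cat         O        E   (O−E)²/E
A          67       51     5.0196
B          33       51     6.3529
C          46       51     0.4902
D          63       51     2.8235
E          30       51     8.6471
F          67       51     5.0196
Sum = 28.353
df = 5. Since 28.353 > 9.236, we reject H₀.

28.353; reject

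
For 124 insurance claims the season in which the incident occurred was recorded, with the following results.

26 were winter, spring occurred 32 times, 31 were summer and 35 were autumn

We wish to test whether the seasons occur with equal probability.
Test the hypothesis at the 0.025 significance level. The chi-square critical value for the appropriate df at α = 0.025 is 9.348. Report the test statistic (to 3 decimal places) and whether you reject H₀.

Under H₀ each category has probability 1/4, so each expected count is 124/4 = 31.
winter: (26 − 31)²/31 = 25/31 = 0.8065
spring: (32 − 31)²/31 = 1/31 = 0.0323
summer: (31 − 31)²/31 = 0/31 = 0.0000
autumn: (35 − 31)²/31 = 16/31 = 0.5161
Sum = 1.355
df = 3. Since 1.355 < 9.348, we do not reject H₀.

1.355; do not reject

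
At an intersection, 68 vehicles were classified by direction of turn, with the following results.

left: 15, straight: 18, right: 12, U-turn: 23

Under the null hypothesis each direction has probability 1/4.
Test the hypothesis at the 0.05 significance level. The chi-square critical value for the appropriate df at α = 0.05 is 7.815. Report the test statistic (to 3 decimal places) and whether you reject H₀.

3.882; do not reject

Expected count for each of the 4 categories: 68/4 = 17.
cat           O        E   (O−E)²/E
left         15       17     0.2353
straight     18       17     0.0588
right        12       17     1.4706
U-turn       23       17     2.1176
Sum = 3.882
df = 3. Since 3.882 < 7.815, we do not reject H₀.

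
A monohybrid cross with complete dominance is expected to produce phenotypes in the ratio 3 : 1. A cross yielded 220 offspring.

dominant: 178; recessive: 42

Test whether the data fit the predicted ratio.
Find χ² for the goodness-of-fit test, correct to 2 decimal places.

Ratio total = 4. Expected counts: 220×3/4 = 165, 220×1/4 = 55.
cat            O        E   (O−E)²/E
dominant     178      165      1.024
recessive     42       55      3.073
Sum = 4.10

4.10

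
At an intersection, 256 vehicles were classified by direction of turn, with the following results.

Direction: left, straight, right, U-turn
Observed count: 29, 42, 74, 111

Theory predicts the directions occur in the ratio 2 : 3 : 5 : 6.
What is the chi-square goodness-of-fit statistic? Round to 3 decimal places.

Ratio total = 16. Expected counts: 256×2/16 = 32, 256×3/16 = 48, 256×5/16 = 80, 256×6/16 = 96.
left: (29 − 32)²/32 = 9/32 = 0.2813
straight: (42 − 48)²/48 = 36/48 = 0.7500
right: (74 − 80)²/80 = 36/80 = 0.4500
U-turn: (111 − 96)²/96 = 225/96 = 2.3438
Sum = 3.825

3.825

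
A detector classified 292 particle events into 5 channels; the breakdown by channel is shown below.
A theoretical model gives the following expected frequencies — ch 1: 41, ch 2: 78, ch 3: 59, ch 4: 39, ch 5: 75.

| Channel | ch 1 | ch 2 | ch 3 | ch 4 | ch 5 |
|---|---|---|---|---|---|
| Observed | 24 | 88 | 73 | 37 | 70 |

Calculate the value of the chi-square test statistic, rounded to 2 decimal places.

12.09

χ² = (24−41)²/41 + (88−78)²/78 + (73−59)²/59 + (37−39)²/39 + (70−75)²/75
   = 7.049 + 1.282 + 3.322 + 0.103 + 0.333
Sum = 12.09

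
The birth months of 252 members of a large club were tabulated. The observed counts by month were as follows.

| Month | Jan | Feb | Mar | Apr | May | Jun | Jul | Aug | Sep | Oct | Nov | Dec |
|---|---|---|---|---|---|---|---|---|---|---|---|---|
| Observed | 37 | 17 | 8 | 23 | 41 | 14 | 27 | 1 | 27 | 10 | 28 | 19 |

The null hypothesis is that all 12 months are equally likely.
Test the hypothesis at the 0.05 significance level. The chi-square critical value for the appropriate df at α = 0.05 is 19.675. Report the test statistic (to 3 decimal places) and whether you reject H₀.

73.333; reject

Under H₀ each category has probability 1/12, so each expected count is 252/12 = 21.
cat         O        E   (O−E)²/E
Jan        37       21    12.1905
Feb        17       21     0.7619
Mar         8       21     8.0476
Apr        23       21     0.1905
May        41       21    19.0476
Jun        14       21     2.3333
Jul        27       21     1.7143
Aug         1       21    19.0476
Sep        27       21     1.7143
Oct        10       21     5.7619
Nov        28       21     2.3333
Dec        19       21     0.1905
Sum = 73.333
df = 11. Since 73.333 > 19.675, we reject H₀.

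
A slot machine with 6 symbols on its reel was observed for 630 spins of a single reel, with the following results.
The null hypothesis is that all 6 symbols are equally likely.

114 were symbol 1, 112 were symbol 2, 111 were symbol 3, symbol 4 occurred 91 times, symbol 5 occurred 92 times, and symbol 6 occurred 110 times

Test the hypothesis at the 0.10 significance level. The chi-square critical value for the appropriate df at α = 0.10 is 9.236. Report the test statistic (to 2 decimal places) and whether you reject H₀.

5.30; do not reject

Expected count for each of the 6 categories: 630/6 = 105.
symbol 1: (114 − 105)²/105 = 81/105 = 0.771
symbol 2: (112 − 105)²/105 = 49/105 = 0.467
symbol 3: (111 − 105)²/105 = 36/105 = 0.343
symbol 4: (91 − 105)²/105 = 196/105 = 1.867
symbol 5: (92 − 105)²/105 = 169/105 = 1.610
symbol 6: (110 − 105)²/105 = 25/105 = 0.238
Sum = 5.30
df = 5. Since 5.30 < 9.236, we do not reject H₀.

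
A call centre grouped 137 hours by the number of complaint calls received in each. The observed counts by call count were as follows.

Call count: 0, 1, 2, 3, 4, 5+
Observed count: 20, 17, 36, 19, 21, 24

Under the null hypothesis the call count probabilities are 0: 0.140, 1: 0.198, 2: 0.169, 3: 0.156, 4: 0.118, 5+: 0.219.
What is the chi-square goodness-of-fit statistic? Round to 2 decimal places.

13.85

Expected counts E_i = n·p_i: 137×0.140 = 19.18, 137×0.198 = 27.126, 137×0.169 = 23.153, 137×0.156 = 21.372, 137×0.118 = 16.166, 137×0.219 = 30.003.
cat         O        E   (O−E)²/E
0          20    19.18      0.035
1          17   27.126      3.780
2          36   23.153      7.128
3          19   21.372      0.263
4          21   16.166      1.445
5+         24   30.003      1.201
Sum = 13.85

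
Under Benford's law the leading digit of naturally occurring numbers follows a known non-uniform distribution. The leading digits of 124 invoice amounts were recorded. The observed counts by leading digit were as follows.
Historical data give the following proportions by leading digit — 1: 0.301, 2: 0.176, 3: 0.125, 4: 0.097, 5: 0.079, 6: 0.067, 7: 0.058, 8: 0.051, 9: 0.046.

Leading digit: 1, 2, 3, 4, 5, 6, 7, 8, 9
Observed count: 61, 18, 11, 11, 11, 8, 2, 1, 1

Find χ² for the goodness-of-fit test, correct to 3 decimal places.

Expected counts E_i = n·p_i: 124×0.301 = 37.324, 124×0.176 = 21.824, 124×0.125 = 15.5, 124×0.097 = 12.028, 124×0.079 = 9.796, 124×0.067 = 8.308, 124×0.058 = 7.192, 124×0.051 = 6.324, 124×0.046 = 5.704.
cat         O        E   (O−E)²/E
1          61   37.324    15.0186
2          18   21.824     0.6700
3          11     15.5     1.3065
4          11   12.028     0.0879
5          11    9.796     0.1480
6           8    8.308     0.0114
7           2    7.192     3.7482
8           1    6.324     4.4821
9           1    5.704     3.8793
Sum = 29.352

29.352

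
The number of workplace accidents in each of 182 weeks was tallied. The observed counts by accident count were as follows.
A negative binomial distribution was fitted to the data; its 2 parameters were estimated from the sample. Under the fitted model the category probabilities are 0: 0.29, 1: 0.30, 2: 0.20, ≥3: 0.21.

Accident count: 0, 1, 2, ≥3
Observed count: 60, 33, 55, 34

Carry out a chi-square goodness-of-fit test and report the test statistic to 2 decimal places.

Expected counts E_i = n·p_i: 182×0.29 = 52.78, 182×0.30 = 54.6, 182×0.20 = 36.4, 182×0.21 = 38.22.
cat         O        E   (O−E)²/E
0          60    52.78      0.988
1          33     54.6      8.545
2          55     36.4      9.504
≥3         34    38.22      0.466
Sum = 19.50

19.50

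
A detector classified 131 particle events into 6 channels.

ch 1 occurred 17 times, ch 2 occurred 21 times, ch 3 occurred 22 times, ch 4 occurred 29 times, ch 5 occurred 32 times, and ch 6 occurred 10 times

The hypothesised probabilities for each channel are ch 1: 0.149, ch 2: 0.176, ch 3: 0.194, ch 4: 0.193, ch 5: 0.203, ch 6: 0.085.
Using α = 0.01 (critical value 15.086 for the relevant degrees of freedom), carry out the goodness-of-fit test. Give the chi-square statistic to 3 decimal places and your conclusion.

2.729; do not reject

Expected counts E_i = n·p_i: 131×0.149 = 19.519, 131×0.176 = 23.056, 131×0.194 = 25.414, 131×0.193 = 25.283, 131×0.203 = 26.593, 131×0.085 = 11.135.
χ² = (17−19.519)²/19.519 + (21−23.056)²/23.056 + (22−25.414)²/25.414 + (29−25.283)²/25.283 + (32−26.593)²/26.593 + (10−11.135)²/11.135
   = 0.3251 + 0.1833 + 0.4586 + 0.5465 + 1.0994 + 0.1157
Sum = 2.729
df = 5. Since 2.729 < 15.086, we do not reject H₀.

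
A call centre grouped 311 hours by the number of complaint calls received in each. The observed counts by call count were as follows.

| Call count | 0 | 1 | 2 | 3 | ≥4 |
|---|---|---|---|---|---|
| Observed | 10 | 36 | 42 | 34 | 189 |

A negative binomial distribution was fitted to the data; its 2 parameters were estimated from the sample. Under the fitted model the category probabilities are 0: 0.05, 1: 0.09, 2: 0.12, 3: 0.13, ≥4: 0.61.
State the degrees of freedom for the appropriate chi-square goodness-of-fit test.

There are k = 5 categories and 2 parameters estimated from the data, so df = 5 − 1 − 2 = 2.

2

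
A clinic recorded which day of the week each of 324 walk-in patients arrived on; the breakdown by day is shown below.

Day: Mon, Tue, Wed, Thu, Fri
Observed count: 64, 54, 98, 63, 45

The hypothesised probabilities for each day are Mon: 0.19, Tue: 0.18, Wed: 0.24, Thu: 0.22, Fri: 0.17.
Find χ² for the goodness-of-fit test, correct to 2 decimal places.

8.49

Expected counts E_i = n·p_i: 324×0.19 = 61.56, 324×0.18 = 58.32, 324×0.24 = 77.76, 324×0.22 = 71.28, 324×0.17 = 55.08.
Mon: (64 − 61.56)²/61.56 = 5.9536/61.56 = 0.097
Tue: (54 − 58.32)²/58.32 = 18.6624/58.32 = 0.320
Wed: (98 − 77.76)²/77.76 = 409.6576/77.76 = 5.268
Thu: (63 − 71.28)²/71.28 = 68.5584/71.28 = 0.962
Fri: (45 − 55.08)²/55.08 = 101.6064/55.08 = 1.845
Sum = 8.49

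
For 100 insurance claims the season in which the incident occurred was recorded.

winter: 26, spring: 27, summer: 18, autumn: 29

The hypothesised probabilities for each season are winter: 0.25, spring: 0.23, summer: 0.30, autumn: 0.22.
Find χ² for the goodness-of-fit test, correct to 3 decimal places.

Expected counts E_i = n·p_i: 100×0.25 = 25, 100×0.23 = 23, 100×0.30 = 30, 100×0.22 = 22.
cat         O        E   (O−E)²/E
winter     26       25     0.0400
spring     27       23     0.6957
summer     18       30     4.8000
autumn     29       22     2.2273
Sum = 7.763

7.763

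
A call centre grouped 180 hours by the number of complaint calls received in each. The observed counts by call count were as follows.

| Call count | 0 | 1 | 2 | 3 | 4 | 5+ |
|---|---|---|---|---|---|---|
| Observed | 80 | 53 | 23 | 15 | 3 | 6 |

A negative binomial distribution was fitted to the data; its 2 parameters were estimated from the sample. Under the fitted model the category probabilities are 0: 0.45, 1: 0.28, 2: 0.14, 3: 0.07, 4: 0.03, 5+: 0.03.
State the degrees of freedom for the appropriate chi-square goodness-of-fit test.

There are k = 6 categories and 2 parameters estimated from the data, so df = 6 − 1 − 2 = 3.

3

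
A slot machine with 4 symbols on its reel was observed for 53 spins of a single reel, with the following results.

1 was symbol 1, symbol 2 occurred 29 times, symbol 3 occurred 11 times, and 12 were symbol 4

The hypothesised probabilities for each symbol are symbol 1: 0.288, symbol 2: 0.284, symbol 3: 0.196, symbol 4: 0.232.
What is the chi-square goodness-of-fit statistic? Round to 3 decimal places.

Expected counts E_i = n·p_i: 53×0.288 = 15.264, 53×0.284 = 15.052, 53×0.196 = 10.388, 53×0.232 = 12.296.
cat           O        E   (O−E)²/E
symbol 1      1   15.264    13.3295
symbol 2     29   15.052    12.9250
symbol 3     11   10.388     0.0361
symbol 4     12   12.296     0.0071
Sum = 26.298

26.298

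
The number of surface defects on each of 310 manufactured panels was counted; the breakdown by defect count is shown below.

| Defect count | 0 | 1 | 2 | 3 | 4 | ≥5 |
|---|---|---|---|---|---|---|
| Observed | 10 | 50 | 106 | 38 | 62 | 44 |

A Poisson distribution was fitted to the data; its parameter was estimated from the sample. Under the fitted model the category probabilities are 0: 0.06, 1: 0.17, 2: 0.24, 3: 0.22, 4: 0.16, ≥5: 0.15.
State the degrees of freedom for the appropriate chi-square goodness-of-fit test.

4

There are k = 6 categories and 1 parameter estimated from the data, so df = 6 − 1 − 1 = 4.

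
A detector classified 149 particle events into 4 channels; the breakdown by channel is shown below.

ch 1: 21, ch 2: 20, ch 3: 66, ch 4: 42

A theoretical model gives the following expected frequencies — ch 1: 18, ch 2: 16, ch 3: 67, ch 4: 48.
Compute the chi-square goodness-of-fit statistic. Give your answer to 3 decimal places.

2.265

χ² = (21−18)²/18 + (20−16)²/16 + (66−67)²/67 + (42−48)²/48
   = 0.5000 + 1.0000 + 0.0149 + 0.7500
Sum = 2.265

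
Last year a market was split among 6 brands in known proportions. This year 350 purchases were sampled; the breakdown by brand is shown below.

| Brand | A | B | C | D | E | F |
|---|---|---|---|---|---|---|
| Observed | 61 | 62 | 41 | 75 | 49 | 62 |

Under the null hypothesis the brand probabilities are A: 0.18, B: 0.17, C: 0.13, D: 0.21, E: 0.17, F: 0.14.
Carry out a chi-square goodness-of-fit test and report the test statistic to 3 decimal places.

Expected counts E_i = n·p_i: 350×0.18 = 63, 350×0.17 = 59.5, 350×0.13 = 45.5, 350×0.21 = 73.5, 350×0.17 = 59.5, 350×0.14 = 49.
A: (61 − 63)²/63 = 4/63 = 0.0635
B: (62 − 59.5)²/59.5 = 6.25/59.5 = 0.1050
C: (41 − 45.5)²/45.5 = 20.25/45.5 = 0.4451
D: (75 − 73.5)²/73.5 = 2.25/73.5 = 0.0306
E: (49 − 59.5)²/59.5 = 110.25/59.5 = 1.8529
F: (62 − 49)²/49 = 169/49 = 3.4490
Sum = 5.946

5.946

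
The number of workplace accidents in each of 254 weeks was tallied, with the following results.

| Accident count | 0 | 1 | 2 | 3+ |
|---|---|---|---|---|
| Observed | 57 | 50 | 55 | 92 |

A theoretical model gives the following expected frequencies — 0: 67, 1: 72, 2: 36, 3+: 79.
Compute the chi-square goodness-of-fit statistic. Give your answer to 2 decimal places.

20.38

χ² = (57−67)²/67 + (50−72)²/72 + (55−36)²/36 + (92−79)²/79
   = 1.493 + 6.722 + 10.028 + 2.139
Sum = 20.38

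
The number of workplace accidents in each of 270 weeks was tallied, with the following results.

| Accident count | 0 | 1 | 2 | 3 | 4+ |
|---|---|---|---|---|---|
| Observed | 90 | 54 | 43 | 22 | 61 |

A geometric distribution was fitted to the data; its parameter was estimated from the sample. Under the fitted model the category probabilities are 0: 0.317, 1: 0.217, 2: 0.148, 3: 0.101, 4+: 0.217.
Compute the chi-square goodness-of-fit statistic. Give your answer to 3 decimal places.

Expected counts E_i = n·p_i: 270×0.317 = 85.59, 270×0.217 = 58.59, 270×0.148 = 39.96, 270×0.101 = 27.27, 270×0.217 = 58.59.
cat         O        E   (O−E)²/E
0          90    85.59     0.2272
1          54    58.59     0.3596
2          43    39.96     0.2313
3          22    27.27     1.0184
4+         61    58.59     0.0991
Sum = 1.936

1.936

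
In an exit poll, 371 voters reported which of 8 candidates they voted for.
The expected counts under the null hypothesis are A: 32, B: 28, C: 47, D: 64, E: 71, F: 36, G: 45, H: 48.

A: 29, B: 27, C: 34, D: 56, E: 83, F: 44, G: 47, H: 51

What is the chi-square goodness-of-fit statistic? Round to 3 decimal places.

8.995

cat         O        E   (O−E)²/E
A          29       32     0.2813
B          27       28     0.0357
C          34       47     3.5957
D          56       64     1.0000
E          83       71     2.0282
F          44       36     1.7778
G          47       45     0.0889
H          51       48     0.1875
Sum = 8.995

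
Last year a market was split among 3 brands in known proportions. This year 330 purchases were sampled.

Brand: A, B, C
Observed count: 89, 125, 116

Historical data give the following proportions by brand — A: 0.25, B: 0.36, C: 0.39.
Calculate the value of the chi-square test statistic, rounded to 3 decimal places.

Expected counts E_i = n·p_i: 330×0.25 = 82.5, 330×0.36 = 118.8, 330×0.39 = 128.7.
A: (89 − 82.5)²/82.5 = 42.25/82.5 = 0.5121
B: (125 − 118.8)²/118.8 = 38.44/118.8 = 0.3236
C: (116 − 128.7)²/128.7 = 161.29/128.7 = 1.2532
Sum = 2.089

2.089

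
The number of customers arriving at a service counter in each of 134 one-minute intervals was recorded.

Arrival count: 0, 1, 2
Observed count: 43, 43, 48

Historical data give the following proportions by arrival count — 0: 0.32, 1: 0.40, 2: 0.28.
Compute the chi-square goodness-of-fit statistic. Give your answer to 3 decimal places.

Expected counts E_i = n·p_i: 134×0.32 = 42.88, 134×0.40 = 53.6, 134×0.28 = 37.52.
χ² = (43−42.88)²/42.88 + (43−53.6)²/53.6 + (48−37.52)²/37.52
   = 0.0003 + 2.0963 + 2.9272
Sum = 5.024

5.024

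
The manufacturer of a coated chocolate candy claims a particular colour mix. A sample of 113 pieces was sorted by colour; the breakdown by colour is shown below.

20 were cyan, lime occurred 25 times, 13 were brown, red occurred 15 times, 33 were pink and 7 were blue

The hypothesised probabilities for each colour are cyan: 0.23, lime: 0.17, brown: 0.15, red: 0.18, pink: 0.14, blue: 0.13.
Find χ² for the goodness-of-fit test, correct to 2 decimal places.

28.13

Expected counts E_i = n·p_i: 113×0.23 = 25.99, 113×0.17 = 19.21, 113×0.15 = 16.95, 113×0.18 = 20.34, 113×0.14 = 15.82, 113×0.13 = 14.69.
cyan: (20 − 25.99)²/25.99 = 35.8801/25.99 = 1.381
lime: (25 − 19.21)²/19.21 = 33.5241/19.21 = 1.745
brown: (13 − 16.95)²/16.95 = 15.6025/16.95 = 0.921
red: (15 − 20.34)²/20.34 = 28.5156/20.34 = 1.402
pink: (33 − 15.82)²/15.82 = 295.1524/15.82 = 18.657
blue: (7 − 14.69)²/14.69 = 59.1361/14.69 = 4.026
Sum = 28.13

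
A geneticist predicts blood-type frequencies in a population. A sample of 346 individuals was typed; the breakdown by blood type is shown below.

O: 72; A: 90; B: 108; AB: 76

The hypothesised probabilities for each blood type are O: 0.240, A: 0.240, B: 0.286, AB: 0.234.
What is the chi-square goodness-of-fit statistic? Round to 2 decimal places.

Expected counts E_i = n·p_i: 346×0.240 = 83.04, 346×0.240 = 83.04, 346×0.286 = 98.956, 346×0.234 = 80.964.
O: (72 − 83.04)²/83.04 = 121.8816/83.04 = 1.468
A: (90 − 83.04)²/83.04 = 48.4416/83.04 = 0.583
B: (108 − 98.956)²/98.956 = 81.793936/98.956 = 0.827
AB: (76 − 80.964)²/80.964 = 24.641296/80.964 = 0.304
Sum = 3.18

3.18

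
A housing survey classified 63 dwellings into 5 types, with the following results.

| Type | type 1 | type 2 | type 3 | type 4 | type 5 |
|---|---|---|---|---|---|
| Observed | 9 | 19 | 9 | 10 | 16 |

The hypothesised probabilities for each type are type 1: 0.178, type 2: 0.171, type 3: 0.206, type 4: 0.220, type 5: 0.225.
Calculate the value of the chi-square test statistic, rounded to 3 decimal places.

9.249

Expected counts E_i = n·p_i: 63×0.178 = 11.214, 63×0.171 = 10.773, 63×0.206 = 12.978, 63×0.220 = 13.86, 63×0.225 = 14.175.
type 1: (9 − 11.214)²/11.214 = 4.901796/11.214 = 0.4371
type 2: (19 − 10.773)²/10.773 = 67.683529/10.773 = 6.2827
type 3: (9 − 12.978)²/12.978 = 15.824484/12.978 = 1.2193
type 4: (10 − 13.86)²/13.86 = 14.8996/13.86 = 1.0750
type 5: (16 − 14.175)²/14.175 = 3.330625/14.175 = 0.2350
Sum = 9.249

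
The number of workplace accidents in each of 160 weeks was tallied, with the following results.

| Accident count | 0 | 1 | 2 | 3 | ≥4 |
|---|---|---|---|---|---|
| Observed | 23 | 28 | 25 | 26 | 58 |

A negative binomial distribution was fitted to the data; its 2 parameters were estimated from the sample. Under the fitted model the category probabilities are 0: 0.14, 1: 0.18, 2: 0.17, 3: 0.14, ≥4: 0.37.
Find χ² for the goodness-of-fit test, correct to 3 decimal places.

Expected counts E_i = n·p_i: 160×0.14 = 22.4, 160×0.18 = 28.8, 160×0.17 = 27.2, 160×0.14 = 22.4, 160×0.37 = 59.2.
χ² = (23−22.4)²/22.4 + (28−28.8)²/28.8 + (25−27.2)²/27.2 + (26−22.4)²/22.4 + (58−59.2)²/59.2
   = 0.0161 + 0.0222 + 0.1779 + 0.5786 + 0.0243
Sum = 0.819

0.819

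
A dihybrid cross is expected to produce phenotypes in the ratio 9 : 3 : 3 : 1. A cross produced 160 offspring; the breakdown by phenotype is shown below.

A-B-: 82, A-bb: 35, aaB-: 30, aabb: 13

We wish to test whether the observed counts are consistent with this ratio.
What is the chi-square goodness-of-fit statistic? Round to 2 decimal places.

2.44

Ratio total = 16. Expected counts: 160×9/16 = 90, 160×3/16 = 30, 160×3/16 = 30, 160×1/16 = 10.
A-B-: (82 − 90)²/90 = 64/90 = 0.711
A-bb: (35 − 30)²/30 = 25/30 = 0.833
aaB-: (30 − 30)²/30 = 0/30 = 0.000
aabb: (13 − 10)²/10 = 9/10 = 0.900
Sum = 2.44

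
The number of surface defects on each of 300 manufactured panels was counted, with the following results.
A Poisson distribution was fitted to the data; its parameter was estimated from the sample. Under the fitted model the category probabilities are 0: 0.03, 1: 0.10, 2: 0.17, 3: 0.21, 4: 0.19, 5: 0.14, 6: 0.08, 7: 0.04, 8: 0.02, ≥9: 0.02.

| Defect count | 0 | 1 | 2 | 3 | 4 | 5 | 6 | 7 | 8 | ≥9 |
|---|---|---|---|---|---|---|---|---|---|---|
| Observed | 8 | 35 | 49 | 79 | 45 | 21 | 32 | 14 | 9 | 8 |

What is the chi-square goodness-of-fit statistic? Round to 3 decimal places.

23.279

Expected counts E_i = n·p_i: 300×0.03 = 9, 300×0.10 = 30, 300×0.17 = 51, 300×0.21 = 63, 300×0.19 = 57, 300×0.14 = 42, 300×0.08 = 24, 300×0.04 = 12, 300×0.02 = 6, 300×0.02 = 6.
cat         O        E   (O−E)²/E
0           8        9     0.1111
1          35       30     0.8333
2          49       51     0.0784
3          79       63     4.0635
4          45       57     2.5263
5          21       42    10.5000
6          32       24     2.6667
7          14       12     0.3333
8           9        6     1.5000
≥9          8        6     0.6667
Sum = 23.279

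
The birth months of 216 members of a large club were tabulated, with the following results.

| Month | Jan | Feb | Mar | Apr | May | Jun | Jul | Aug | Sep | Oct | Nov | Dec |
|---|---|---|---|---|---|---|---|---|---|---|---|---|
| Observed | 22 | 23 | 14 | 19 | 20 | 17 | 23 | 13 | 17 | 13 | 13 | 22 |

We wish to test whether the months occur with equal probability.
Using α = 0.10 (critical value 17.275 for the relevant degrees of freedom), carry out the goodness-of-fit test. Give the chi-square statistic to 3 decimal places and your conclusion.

10.000; do not reject

Expected count for each of the 12 categories: 216/12 = 18.
χ² = (22−18)²/18 + (23−18)²/18 + (14−18)²/18 + (19−18)²/18 + (20−18)²/18 + (17−18)²/18 + (23−18)²/18 + (13−18)²/18 + (17−18)²/18 + (13−18)²/18 + (13−18)²/18 + (22−18)²/18
   = 0.8889 + 1.3889 + 0.8889 + 0.0556 + 0.2222 + 0.0556 + 1.3889 + 1.3889 + 0.0556 + 1.3889 + 1.3889 + 0.8889
Sum = 10.000
df = 11. Since 10.000 < 17.275, we do not reject H₀.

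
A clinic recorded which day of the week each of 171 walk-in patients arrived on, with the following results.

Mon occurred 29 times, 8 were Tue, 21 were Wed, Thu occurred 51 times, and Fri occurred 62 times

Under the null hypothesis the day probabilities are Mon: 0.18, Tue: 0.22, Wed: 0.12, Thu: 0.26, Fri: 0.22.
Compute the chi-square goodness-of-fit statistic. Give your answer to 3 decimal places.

Expected counts E_i = n·p_i: 171×0.18 = 30.78, 171×0.22 = 37.62, 171×0.12 = 20.52, 171×0.26 = 44.46, 171×0.22 = 37.62.
cat         O        E   (O−E)²/E
Mon        29    30.78     0.1029
Tue         8    37.62    23.3212
Wed        21    20.52     0.0112
Thu        51    44.46     0.9620
Fri        62    37.62    15.7997
Sum = 40.197

40.197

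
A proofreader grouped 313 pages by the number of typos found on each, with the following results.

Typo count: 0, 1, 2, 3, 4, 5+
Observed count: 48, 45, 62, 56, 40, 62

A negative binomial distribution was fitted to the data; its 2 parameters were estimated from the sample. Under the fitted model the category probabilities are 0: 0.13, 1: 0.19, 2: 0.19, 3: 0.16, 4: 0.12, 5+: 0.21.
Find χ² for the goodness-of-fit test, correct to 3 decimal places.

6.012

Expected counts E_i = n·p_i: 313×0.13 = 40.69, 313×0.19 = 59.47, 313×0.19 = 59.47, 313×0.16 = 50.08, 313×0.12 = 37.56, 313×0.21 = 65.73.
0: (48 − 40.69)²/40.69 = 53.4361/40.69 = 1.3132
1: (45 − 59.47)²/59.47 = 209.3809/59.47 = 3.5208
2: (62 − 59.47)²/59.47 = 6.4009/59.47 = 0.1076
3: (56 − 50.08)²/50.08 = 35.0464/50.08 = 0.6998
4: (40 − 37.56)²/37.56 = 5.9536/37.56 = 0.1585
5+: (62 − 65.73)²/65.73 = 13.9129/65.73 = 0.2117
Sum = 6.012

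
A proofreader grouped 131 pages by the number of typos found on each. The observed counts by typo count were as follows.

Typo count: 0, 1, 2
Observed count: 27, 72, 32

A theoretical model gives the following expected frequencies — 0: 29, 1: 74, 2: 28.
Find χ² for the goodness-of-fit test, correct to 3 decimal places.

0.763

χ² = (27−29)²/29 + (72−74)²/74 + (32−28)²/28
   = 0.1379 + 0.0541 + 0.5714
Sum = 0.763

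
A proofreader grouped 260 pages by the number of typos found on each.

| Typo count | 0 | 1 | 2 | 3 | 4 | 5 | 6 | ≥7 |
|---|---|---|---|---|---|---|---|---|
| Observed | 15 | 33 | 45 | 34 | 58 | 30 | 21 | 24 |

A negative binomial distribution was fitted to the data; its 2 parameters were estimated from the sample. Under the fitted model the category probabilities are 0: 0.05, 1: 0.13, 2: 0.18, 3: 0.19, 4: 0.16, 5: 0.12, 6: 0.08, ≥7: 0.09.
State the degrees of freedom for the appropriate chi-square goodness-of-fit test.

5

There are k = 8 categories and 2 parameters estimated from the data, so df = 8 − 1 − 2 = 5.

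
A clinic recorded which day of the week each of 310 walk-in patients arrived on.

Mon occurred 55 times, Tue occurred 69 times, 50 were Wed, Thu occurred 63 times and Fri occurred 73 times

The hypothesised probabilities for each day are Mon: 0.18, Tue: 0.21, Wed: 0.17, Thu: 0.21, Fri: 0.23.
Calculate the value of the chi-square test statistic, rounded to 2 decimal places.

0.49

Expected counts E_i = n·p_i: 310×0.18 = 55.8, 310×0.21 = 65.1, 310×0.17 = 52.7, 310×0.21 = 65.1, 310×0.23 = 71.3.
Mon: (55 − 55.8)²/55.8 = 0.64/55.8 = 0.011
Tue: (69 − 65.1)²/65.1 = 15.21/65.1 = 0.234
Wed: (50 − 52.7)²/52.7 = 7.29/52.7 = 0.138
Thu: (63 − 65.1)²/65.1 = 4.41/65.1 = 0.068
Fri: (73 − 71.3)²/71.3 = 2.89/71.3 = 0.041
Sum = 0.49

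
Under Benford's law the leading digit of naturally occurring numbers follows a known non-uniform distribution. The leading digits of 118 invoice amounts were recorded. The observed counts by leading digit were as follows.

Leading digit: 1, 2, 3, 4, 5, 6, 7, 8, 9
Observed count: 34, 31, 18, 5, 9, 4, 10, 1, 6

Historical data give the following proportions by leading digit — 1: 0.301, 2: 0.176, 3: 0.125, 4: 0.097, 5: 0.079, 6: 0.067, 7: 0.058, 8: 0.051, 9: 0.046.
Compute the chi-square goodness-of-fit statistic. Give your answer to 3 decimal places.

Expected counts E_i = n·p_i: 118×0.301 = 35.518, 118×0.176 = 20.768, 118×0.125 = 14.75, 118×0.097 = 11.446, 118×0.079 = 9.322, 118×0.067 = 7.906, 118×0.058 = 6.844, 118×0.051 = 6.018, 118×0.046 = 5.428.
χ² = (34−35.518)²/35.518 + (31−20.768)²/20.768 + (18−14.75)²/14.75 + (5−11.446)²/11.446 + (9−9.322)²/9.322 + (4−7.906)²/7.906 + (10−6.844)²/6.844 + (1−6.018)²/6.018 + (6−5.428)²/5.428
   = 0.0649 + 5.0411 + 0.7161 + 3.6302 + 0.0111 + 1.9298 + 1.4553 + 4.1842 + 0.0603
Sum = 17.093

17.093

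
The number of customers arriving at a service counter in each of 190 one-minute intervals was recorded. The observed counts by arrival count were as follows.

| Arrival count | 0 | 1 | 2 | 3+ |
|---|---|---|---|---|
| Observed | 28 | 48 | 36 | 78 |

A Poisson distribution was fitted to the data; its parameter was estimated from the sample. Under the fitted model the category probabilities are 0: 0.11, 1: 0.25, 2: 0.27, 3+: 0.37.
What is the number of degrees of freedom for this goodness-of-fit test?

There are k = 4 categories and 1 parameter estimated from the data, so df = 4 − 1 − 1 = 2.

2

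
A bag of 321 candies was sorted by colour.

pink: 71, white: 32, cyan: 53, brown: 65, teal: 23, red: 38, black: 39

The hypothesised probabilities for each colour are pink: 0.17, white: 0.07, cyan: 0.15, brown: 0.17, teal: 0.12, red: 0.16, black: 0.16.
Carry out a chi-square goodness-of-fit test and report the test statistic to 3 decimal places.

Expected counts E_i = n·p_i: 321×0.17 = 54.57, 321×0.07 = 22.47, 321×0.15 = 48.15, 321×0.17 = 54.57, 321×0.12 = 38.52, 321×0.16 = 51.36, 321×0.16 = 51.36.
pink: (71 − 54.57)²/54.57 = 269.9449/54.57 = 4.9468
white: (32 − 22.47)²/22.47 = 90.8209/22.47 = 4.0419
cyan: (53 − 48.15)²/48.15 = 23.5225/48.15 = 0.4885
brown: (65 − 54.57)²/54.57 = 108.7849/54.57 = 1.9935
teal: (23 − 38.52)²/38.52 = 240.8704/38.52 = 6.2531
red: (38 − 51.36)²/51.36 = 178.4896/51.36 = 3.4753
black: (39 − 51.36)²/51.36 = 152.7696/51.36 = 2.9745
Sum = 24.174

24.174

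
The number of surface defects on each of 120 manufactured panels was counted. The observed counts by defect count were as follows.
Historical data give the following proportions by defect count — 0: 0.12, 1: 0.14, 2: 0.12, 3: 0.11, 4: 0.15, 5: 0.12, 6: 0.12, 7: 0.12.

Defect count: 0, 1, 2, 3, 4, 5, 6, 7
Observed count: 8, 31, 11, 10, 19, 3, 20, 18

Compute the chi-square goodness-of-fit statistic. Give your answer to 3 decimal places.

Expected counts E_i = n·p_i: 120×0.12 = 14.4, 120×0.14 = 16.8, 120×0.12 = 14.4, 120×0.11 = 13.2, 120×0.15 = 18, 120×0.12 = 14.4, 120×0.12 = 14.4, 120×0.12 = 14.4.
0: (8 − 14.4)²/14.4 = 40.96/14.4 = 2.8444
1: (31 − 16.8)²/16.8 = 201.64/16.8 = 12.0024
2: (11 − 14.4)²/14.4 = 11.56/14.4 = 0.8028
3: (10 − 13.2)²/13.2 = 10.24/13.2 = 0.7758
4: (19 − 18)²/18 = 1/18 = 0.0556
5: (3 − 14.4)²/14.4 = 129.96/14.4 = 9.0250
6: (20 − 14.4)²/14.4 = 31.36/14.4 = 2.1778
7: (18 − 14.4)²/14.4 = 12.96/14.4 = 0.9000
Sum = 28.584

28.584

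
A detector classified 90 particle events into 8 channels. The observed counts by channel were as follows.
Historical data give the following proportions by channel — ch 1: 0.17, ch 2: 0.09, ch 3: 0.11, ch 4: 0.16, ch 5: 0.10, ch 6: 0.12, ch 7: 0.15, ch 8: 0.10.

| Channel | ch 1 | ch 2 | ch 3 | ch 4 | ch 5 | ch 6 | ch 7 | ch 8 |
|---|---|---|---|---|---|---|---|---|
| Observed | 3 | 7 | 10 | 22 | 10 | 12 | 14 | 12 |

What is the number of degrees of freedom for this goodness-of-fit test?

7

There are k = 8 categories and no parameters were estimated from the data, so df = 8 − 1 = 7.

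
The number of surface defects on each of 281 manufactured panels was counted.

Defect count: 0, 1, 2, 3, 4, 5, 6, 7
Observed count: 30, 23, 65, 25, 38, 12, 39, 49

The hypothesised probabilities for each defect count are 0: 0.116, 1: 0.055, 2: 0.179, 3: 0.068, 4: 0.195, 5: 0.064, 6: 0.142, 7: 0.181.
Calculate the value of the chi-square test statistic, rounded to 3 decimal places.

17.231

Expected counts E_i = n·p_i: 281×0.116 = 32.596, 281×0.055 = 15.455, 281×0.179 = 50.299, 281×0.068 = 19.108, 281×0.195 = 54.795, 281×0.064 = 17.984, 281×0.142 = 39.902, 281×0.181 = 50.861.
χ² = (30−32.596)²/32.596 + (23−15.455)²/15.455 + (65−50.299)²/50.299 + (25−19.108)²/19.108 + (38−54.795)²/54.795 + (12−17.984)²/17.984 + (39−39.902)²/39.902 + (49−50.861)²/50.861
   = 0.2067 + 3.6834 + 4.2967 + 1.8168 + 5.1478 + 1.9911 + 0.0204 + 0.0681
Sum = 17.231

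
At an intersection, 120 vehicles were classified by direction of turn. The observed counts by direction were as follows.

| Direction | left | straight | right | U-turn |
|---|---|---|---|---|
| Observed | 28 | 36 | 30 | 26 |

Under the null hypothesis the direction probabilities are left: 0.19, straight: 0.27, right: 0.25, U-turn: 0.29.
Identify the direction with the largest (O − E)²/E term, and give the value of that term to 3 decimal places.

U-turn, 2.225

Expected counts E_i = n·p_i: 120×0.19 = 22.8, 120×0.27 = 32.4, 120×0.25 = 30, 120×0.29 = 34.8.
χ² = (28−22.8)²/22.8 + (36−32.4)²/32.4 + (30−30)²/30 + (26−34.8)²/34.8
   = 1.1860 + 0.4000 + 0.0000 + 2.2253
The largest term is for U-turn: 2.225.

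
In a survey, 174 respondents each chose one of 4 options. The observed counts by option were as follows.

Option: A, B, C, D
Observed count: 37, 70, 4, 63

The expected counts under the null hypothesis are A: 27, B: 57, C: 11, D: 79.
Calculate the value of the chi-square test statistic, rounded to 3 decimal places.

A: (37 − 27)²/27 = 100/27 = 3.7037
B: (70 − 57)²/57 = 169/57 = 2.9649
C: (4 − 11)²/11 = 49/11 = 4.4545
D: (63 − 79)²/79 = 256/79 = 3.2405
Sum = 14.364

14.364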